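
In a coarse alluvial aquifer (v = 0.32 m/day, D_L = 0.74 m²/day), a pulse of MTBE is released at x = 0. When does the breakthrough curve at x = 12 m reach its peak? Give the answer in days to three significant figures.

For the 1D instantaneous-source solution, setting ∂C/∂t = 0 at fixed x gives v²t² + 2Dt − x² = 0, so t = (√(D² + v²x²) − D)/v².
√(D² + v²x²) = √(0.74² + 0.32² × 12²) = 3.911; v² = 0.1024.
t = (3.911 − 0.74)/0.1024 = 31.0 days (vs. the pure-advection estimate x/v = 37.5 d).

31.0 days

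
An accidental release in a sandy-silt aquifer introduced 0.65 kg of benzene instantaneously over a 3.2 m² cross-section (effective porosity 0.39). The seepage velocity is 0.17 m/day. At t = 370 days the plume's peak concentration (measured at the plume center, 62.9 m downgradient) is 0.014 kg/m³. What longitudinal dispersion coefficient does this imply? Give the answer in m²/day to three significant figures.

0.298 m²/day

At the plume center C_max = M/(n_e·A·√(4πDt)), so D = M²/(4πt·(n_e·A·C_max)²).
n_e·A·C_max = 0.39 × 3.2 × 0.014 = 0.01747 kg/m.
D = 0.65²/(4π × 370 × 0.01747²) = 0.298 m²/day.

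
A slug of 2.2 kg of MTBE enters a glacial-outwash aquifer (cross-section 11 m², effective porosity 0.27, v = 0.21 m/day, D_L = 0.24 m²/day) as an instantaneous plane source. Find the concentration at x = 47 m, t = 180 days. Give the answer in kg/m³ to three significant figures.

0.0195 kg/m³

For an instantaneous plane source, C(x,t) = M/(n_e·A·√(4πDt)) · exp(−(x−vt)²/(4Dt)), with n_e·A the pore (flow) area.
Plume center vt = 0.21 × 180 = 37.8 m, so the well at 47 m is 9.2 m downgradient of the peak.
√(4πDt) = 23.30 m, giving peak height M/(n_e·A·√(4πDt)) = 2.2/(0.27 × 11 × 23.30) = 0.03179 kg/m³.
(x−vt)²/(4Dt) = (9.2)²/(4 × 0.24 × 180) = 0.4898; exp(−0.4898) = 0.6127.
C = 0.03179 × 0.6127 = 0.0195 kg/m³.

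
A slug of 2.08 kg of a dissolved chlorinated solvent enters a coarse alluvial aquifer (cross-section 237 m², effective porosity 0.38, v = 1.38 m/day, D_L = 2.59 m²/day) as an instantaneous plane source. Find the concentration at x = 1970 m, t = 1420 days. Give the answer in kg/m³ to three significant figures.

For an instantaneous plane source, C(x,t) = M/(n_e·A·√(4πDt)) · exp(−(x−vt)²/(4Dt)), with n_e·A the pore (flow) area.
Plume center vt = 1.38 × 1420 = 1959.6 m, so the well at 1970 m is 10.4 m downgradient of the peak.
√(4πDt) = 215.0 m, giving peak height M/(n_e·A·√(4πDt)) = 2.08/(0.38 × 237 × 215.0) = 0.0001074 kg/m³.
(x−vt)²/(4Dt) = (10.4)²/(4 × 2.59 × 1420) = 0.007352; exp(−0.007352) = 0.9927.
C = 0.0001074 × 0.9927 = 0.000107 kg/m³.

0.000107 kg/m³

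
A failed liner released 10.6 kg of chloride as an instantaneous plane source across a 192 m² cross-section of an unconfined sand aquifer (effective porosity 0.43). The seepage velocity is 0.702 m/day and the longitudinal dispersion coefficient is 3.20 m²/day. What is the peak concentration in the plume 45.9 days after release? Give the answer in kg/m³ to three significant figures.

The peak of an instantaneous 1D plume sits at x = vt; there the Gaussian factor is 1 and C_max = M/(n_e·A·√(4πDt)), where n_e·A is the pore area the mass is dissolved in.
√(4πDt) = √(4π × 3.20 × 45.9) = 42.96 m, so C_max = 10.6/(0.43 × 192 × 42.96) = 0.00299 kg/m³.

0.00299 kg/m³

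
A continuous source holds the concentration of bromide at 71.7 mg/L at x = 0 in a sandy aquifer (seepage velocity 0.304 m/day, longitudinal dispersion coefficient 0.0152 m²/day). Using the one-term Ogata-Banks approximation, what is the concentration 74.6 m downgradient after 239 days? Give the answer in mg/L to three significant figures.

16.9 mg/L

For a continuous step input, C/C₀ ≈ ½·erfc((x−vt)/(2√(Dt))).
vt = 0.304 × 239 = 72.656 m and 2√(Dt) = 2√(0.0152 × 239) = 3.812 m.
Argument (x−vt)/(2√(Dt)) = (74.6 − 72.656)/3.812 = 0.5100; ½·erfc(0.5100) = 0.2354.
C = 71.7 × 0.2354 = 16.9 mg/L.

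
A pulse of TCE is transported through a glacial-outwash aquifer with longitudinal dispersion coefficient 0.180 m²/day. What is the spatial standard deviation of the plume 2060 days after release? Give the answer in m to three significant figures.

Dispersive spreading gives a Gaussian with σ² = 2Dt; advection only shifts the center.
σ = √(2 × 0.180 × 2060) = 27.2 m.

27.2 m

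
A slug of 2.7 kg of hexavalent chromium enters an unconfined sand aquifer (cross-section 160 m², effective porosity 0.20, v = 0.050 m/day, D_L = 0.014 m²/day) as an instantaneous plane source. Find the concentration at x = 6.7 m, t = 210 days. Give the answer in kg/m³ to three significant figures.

0.00407 kg/m³

For an instantaneous plane source, C(x,t) = M/(n_e·A·√(4πDt)) · exp(−(x−vt)²/(4Dt)), with n_e·A the pore (flow) area.
Plume center vt = 0.050 × 210 = 10.5 m, so the well at 6.7 m is 3.8 m upgradient of the peak.
√(4πDt) = 6.078 m, giving peak height M/(n_e·A·√(4πDt)) = 2.7/(0.20 × 160 × 6.078) = 0.01388 kg/m³.
(x−vt)²/(4Dt) = (-3.8)²/(4 × 0.014 × 210) = 1.228; exp(−1.228) = 0.2929.
C = 0.01388 × 0.2929 = 0.00407 kg/m³.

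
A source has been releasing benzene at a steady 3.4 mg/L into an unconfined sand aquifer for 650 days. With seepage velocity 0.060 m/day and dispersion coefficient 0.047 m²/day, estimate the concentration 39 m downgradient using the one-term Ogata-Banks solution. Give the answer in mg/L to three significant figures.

1.70 mg/L

For a continuous step input, C/C₀ ≈ ½·erfc((x−vt)/(2√(Dt))).
vt = 0.060 × 650 = 39 m and 2√(Dt) = 2√(0.047 × 650) = 11.05 m.
Argument (x−vt)/(2√(Dt)) = (39 − 39)/11.05 = 0; ½·erfc(0) = 0.5000.
C = 3.4 × 0.5000 = 1.70 mg/L.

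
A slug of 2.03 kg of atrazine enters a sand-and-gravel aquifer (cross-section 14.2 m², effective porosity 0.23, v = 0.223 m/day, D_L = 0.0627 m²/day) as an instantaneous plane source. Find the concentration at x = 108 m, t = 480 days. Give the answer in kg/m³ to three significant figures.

For an instantaneous plane source, C(x,t) = M/(n_e·A·√(4πDt)) · exp(−(x−vt)²/(4Dt)), with n_e·A the pore (flow) area.
Plume center vt = 0.223 × 480 = 107.04 m, so the well at 108 m is 0.96 m downgradient of the peak.
√(4πDt) = 19.45 m, giving peak height M/(n_e·A·√(4πDt)) = 2.03/(0.23 × 14.2 × 19.45) = 0.03196 kg/m³.
(x−vt)²/(4Dt) = (0.96)²/(4 × 0.0627 × 480) = 0.007656; exp(−0.007656) = 0.9924.
C = 0.03196 × 0.9924 = 0.0317 kg/m³.

0.0317 kg/m³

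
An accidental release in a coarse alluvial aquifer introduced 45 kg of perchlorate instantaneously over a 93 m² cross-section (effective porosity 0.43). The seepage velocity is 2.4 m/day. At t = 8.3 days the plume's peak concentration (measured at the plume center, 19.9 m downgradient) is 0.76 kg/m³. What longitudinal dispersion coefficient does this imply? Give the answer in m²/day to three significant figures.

At the plume center C_max = M/(n_e·A·√(4πDt)), so D = M²/(4πt·(n_e·A·C_max)²).
n_e·A·C_max = 0.43 × 93 × 0.76 = 30.39 kg/m.
D = 45²/(4π × 8.3 × 30.39²) = 0.0210 m²/day.

0.0210 m²/day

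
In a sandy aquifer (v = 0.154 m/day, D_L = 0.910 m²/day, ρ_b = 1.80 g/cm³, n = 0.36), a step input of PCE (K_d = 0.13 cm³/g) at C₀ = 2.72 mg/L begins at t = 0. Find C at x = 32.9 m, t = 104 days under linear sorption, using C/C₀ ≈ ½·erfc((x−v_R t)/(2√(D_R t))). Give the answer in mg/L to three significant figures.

Retardation factor R = 1 + ρ_b·K_d/n = 1 + 1.80 × 0.13/0.36 = 1.650.
Sorption retards both mechanisms: v_R = v/R = 0.09333 m/day, D_R = D/R = 0.5515 m²/day.
v_R·t = 0.09333 × 104 = 9.70632 m; 2√(D_R t) = 15.15 m; argument = (32.9 − 9.70632)/15.15 = 1.531.
C = C₀ × ½·erfc(1.531) = 2.72 × 0.01519 = 0.0413 mg/L.

0.0413 mg/L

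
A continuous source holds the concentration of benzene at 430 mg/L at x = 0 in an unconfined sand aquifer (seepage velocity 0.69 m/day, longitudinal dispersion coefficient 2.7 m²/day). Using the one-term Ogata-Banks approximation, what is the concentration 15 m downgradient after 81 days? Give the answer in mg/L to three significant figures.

For a continuous step input, C/C₀ ≈ ½·erfc((x−vt)/(2√(Dt))).
vt = 0.69 × 81 = 55.89 m and 2√(Dt) = 2√(2.7 × 81) = 29.58 m.
Argument (x−vt)/(2√(Dt)) = (15 − 55.89)/29.58 = -1.382; ½·erfc(-1.382) = 0.9747.
C = 430 × 0.9747 = 419 mg/L.

419 mg/L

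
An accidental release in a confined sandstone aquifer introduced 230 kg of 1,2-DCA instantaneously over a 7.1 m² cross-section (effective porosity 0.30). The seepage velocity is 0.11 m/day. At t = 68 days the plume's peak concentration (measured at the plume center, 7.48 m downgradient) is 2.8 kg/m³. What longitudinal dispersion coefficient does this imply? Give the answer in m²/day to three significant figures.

At the plume center C_max = M/(n_e·A·√(4πDt)), so D = M²/(4πt·(n_e·A·C_max)²).
n_e·A·C_max = 0.30 × 7.1 × 2.8 = 5.964 kg/m.
D = 230²/(4π × 68 × 5.964²) = 1.74 m²/day.

1.74 m²/day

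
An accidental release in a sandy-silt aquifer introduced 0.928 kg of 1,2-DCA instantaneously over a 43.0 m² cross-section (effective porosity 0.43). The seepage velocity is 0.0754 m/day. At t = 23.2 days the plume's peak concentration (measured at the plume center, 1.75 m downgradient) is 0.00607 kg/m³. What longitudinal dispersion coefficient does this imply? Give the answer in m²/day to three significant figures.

At the plume center C_max = M/(n_e·A·√(4πDt)), so D = M²/(4πt·(n_e·A·C_max)²).
n_e·A·C_max = 0.43 × 43.0 × 0.00607 = 0.1122 kg/m.
D = 0.928²/(4π × 23.2 × 0.1122²) = 0.235 m²/day.

0.235 m²/day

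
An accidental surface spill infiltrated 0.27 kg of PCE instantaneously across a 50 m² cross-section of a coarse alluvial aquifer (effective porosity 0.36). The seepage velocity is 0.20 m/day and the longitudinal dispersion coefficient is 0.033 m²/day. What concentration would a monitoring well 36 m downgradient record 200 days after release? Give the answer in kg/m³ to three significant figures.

0.000898 kg/m³

For an instantaneous plane source, C(x,t) = M/(n_e·A·√(4πDt)) · exp(−(x−vt)²/(4Dt)), with n_e·A the pore (flow) area.
Plume center vt = 0.20 × 200 = 40 m, so the well at 36 m is 4 m upgradient of the peak.
√(4πDt) = 9.107 m, giving peak height M/(n_e·A·√(4πDt)) = 0.27/(0.36 × 50 × 9.107) = 0.001647 kg/m³.
(x−vt)²/(4Dt) = (-4)²/(4 × 0.033 × 200) = 0.6061; exp(−0.6061) = 0.5455.
C = 0.001647 × 0.5455 = 0.000898 kg/m³.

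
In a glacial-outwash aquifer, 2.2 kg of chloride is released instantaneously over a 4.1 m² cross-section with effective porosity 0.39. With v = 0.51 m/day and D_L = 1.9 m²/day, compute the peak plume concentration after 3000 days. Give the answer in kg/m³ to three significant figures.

The peak of an instantaneous 1D plume sits at x = vt; there the Gaussian factor is 1 and C_max = M/(n_e·A·√(4πDt)), where n_e·A is the pore area the mass is dissolved in.
√(4πDt) = √(4π × 1.9 × 3000) = 267.6 m, so C_max = 2.2/(0.39 × 4.1 × 267.6) = 0.00514 kg/m³.

0.00514 kg/m³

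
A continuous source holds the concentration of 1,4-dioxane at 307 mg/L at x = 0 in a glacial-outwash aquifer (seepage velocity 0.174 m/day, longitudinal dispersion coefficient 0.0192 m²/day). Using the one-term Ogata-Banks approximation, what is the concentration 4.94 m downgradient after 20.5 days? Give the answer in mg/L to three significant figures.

18.7 mg/L

For a continuous step input, C/C₀ ≈ ½·erfc((x−vt)/(2√(Dt))).
vt = 0.174 × 20.5 = 3.567 m and 2√(Dt) = 2√(0.0192 × 20.5) = 1.255 m.
Argument (x−vt)/(2√(Dt)) = (4.94 − 3.567)/1.255 = 1.094; ½·erfc(1.094) = 0.06091.
C = 307 × 0.06091 = 18.7 mg/L.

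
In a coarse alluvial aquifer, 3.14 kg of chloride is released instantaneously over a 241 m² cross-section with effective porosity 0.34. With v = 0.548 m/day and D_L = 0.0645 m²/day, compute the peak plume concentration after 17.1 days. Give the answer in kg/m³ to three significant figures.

0.0103 kg/m³

The peak of an instantaneous 1D plume sits at x = vt; there the Gaussian factor is 1 and C_max = M/(n_e·A·√(4πDt)), where n_e·A is the pore area the mass is dissolved in.
√(4πDt) = √(4π × 0.0645 × 17.1) = 3.723 m, so C_max = 3.14/(0.34 × 241 × 3.723) = 0.0103 kg/m³.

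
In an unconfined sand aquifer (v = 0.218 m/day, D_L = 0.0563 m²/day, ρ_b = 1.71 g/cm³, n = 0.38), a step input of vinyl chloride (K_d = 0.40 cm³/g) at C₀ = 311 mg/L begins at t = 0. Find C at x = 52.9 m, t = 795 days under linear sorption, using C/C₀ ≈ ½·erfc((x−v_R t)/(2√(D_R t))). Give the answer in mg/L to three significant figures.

294 mg/L

Retardation factor R = 1 + ρ_b·K_d/n = 1 + 1.71 × 0.40/0.38 = 2.800.
Sorption retards both mechanisms: v_R = v/R = 0.07786 m/day, D_R = D/R = 0.02011 m²/day.
v_R·t = 0.07786 × 795 = 61.8987 m; 2√(D_R t) = 7.997 m; argument = (52.9 − 61.8987)/7.997 = -1.125.
C = C₀ × ½·erfc(-1.125) = 311 × 0.9442 = 294 mg/L.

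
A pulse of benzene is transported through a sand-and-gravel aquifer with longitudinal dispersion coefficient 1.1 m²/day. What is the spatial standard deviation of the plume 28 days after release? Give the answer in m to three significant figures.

Dispersive spreading gives a Gaussian with σ² = 2Dt; advection only shifts the center.
σ = √(2 × 1.1 × 28) = 7.85 m.

7.85 m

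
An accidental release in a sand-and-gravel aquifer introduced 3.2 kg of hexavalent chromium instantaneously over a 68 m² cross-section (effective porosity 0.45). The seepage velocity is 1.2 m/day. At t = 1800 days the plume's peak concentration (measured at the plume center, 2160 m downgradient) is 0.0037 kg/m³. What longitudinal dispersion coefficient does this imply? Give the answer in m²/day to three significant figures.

At the plume center C_max = M/(n_e·A·√(4πDt)), so D = M²/(4πt·(n_e·A·C_max)²).
n_e·A·C_max = 0.45 × 68 × 0.0037 = 0.1132 kg/m.
D = 3.2²/(4π × 1800 × 0.1132²) = 0.0353 m²/day.

0.0353 m²/day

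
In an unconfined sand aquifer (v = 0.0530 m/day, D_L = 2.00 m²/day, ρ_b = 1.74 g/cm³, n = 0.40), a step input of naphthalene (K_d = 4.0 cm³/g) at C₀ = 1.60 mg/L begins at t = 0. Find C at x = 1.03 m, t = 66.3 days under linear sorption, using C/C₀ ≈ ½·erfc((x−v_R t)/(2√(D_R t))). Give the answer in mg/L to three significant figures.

0.660 mg/L

Retardation factor R = 1 + ρ_b·K_d/n = 1 + 1.74 × 4.0/0.40 = 18.40.
Sorption retards both mechanisms: v_R = v/R = 0.002880 m/day, D_R = D/R = 0.1087 m²/day.
v_R·t = 0.002880 × 66.3 = 0.190944 m; 2√(D_R t) = 5.369 m; argument = (1.03 − 0.190944)/5.369 = 0.1563.
C = C₀ × ½·erfc(0.1563) = 1.60 × 0.4125 = 0.660 mg/L.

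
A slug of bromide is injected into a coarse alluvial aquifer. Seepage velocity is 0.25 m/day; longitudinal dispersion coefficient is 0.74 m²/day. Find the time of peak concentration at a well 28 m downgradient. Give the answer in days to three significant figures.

101 days

For the 1D instantaneous-source solution, setting ∂C/∂t = 0 at fixed x gives v²t² + 2Dt − x² = 0, so t = (√(D² + v²x²) − D)/v².
√(D² + v²x²) = √(0.74² + 0.25² × 28²) = 7.039; v² = 0.0625.
t = (7.039 − 0.74)/0.0625 = 101 days (vs. the pure-advection estimate x/v = 112 d).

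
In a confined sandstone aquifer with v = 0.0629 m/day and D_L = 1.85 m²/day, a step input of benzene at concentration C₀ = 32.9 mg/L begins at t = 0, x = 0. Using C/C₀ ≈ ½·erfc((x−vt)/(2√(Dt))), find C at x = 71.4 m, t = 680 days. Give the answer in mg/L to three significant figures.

9.35 mg/L

For a continuous step input, C/C₀ ≈ ½·erfc((x−vt)/(2√(Dt))).
vt = 0.0629 × 680 = 42.772 m and 2√(Dt) = 2√(1.85 × 680) = 70.94 m.
Argument (x−vt)/(2√(Dt)) = (71.4 − 42.772)/70.94 = 0.4036; ½·erfc(0.4036) = 0.2841.
C = 32.9 × 0.2841 = 9.35 mg/L.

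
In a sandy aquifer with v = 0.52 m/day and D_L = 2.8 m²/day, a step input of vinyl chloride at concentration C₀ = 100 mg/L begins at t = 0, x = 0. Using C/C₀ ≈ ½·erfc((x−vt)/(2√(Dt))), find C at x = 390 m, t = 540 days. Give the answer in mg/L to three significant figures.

For a continuous step input, C/C₀ ≈ ½·erfc((x−vt)/(2√(Dt))).
vt = 0.52 × 540 = 280.8 m and 2√(Dt) = 2√(2.8 × 540) = 77.77 m.
Argument (x−vt)/(2√(Dt)) = (390 − 280.8)/77.77 = 1.404; ½·erfc(1.404) = 0.02354.
C = 100 × 0.02354 = 2.35 mg/L.

2.35 mg/L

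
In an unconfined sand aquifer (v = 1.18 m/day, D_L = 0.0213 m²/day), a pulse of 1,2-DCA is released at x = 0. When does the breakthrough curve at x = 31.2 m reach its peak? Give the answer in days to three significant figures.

26.4 days

For the 1D instantaneous-source solution, setting ∂C/∂t = 0 at fixed x gives v²t² + 2Dt − x² = 0, so t = (√(D² + v²x²) − D)/v².
√(D² + v²x²) = √(0.0213² + 1.18² × 31.2²) = 36.82; v² = 1.3924.
t = (36.82 − 0.0213)/1.3924 = 26.4 days (vs. the pure-advection estimate x/v = 26.4 d).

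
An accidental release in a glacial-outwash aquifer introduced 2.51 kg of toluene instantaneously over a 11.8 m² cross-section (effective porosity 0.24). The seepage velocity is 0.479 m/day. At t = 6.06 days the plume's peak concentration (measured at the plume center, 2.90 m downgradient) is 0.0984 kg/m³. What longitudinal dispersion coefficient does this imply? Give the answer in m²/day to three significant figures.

1.07 m²/day

At the plume center C_max = M/(n_e·A·√(4πDt)), so D = M²/(4πt·(n_e·A·C_max)²).
n_e·A·C_max = 0.24 × 11.8 × 0.0984 = 0.2787 kg/m.
D = 2.51²/(4π × 6.06 × 0.2787²) = 1.07 m²/day.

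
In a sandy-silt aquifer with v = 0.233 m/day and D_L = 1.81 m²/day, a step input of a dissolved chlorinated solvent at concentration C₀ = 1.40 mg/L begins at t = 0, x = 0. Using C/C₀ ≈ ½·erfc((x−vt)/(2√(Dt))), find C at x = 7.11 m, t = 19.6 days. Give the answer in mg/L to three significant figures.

For a continuous step input, C/C₀ ≈ ½·erfc((x−vt)/(2√(Dt))).
vt = 0.233 × 19.6 = 4.5668 m and 2√(Dt) = 2√(1.81 × 19.6) = 11.91 m.
Argument (x−vt)/(2√(Dt)) = (7.11 − 4.5668)/11.91 = 0.2135; ½·erfc(0.2135) = 0.3814.
C = 1.40 × 0.3814 = 0.534 mg/L.

0.534 mg/L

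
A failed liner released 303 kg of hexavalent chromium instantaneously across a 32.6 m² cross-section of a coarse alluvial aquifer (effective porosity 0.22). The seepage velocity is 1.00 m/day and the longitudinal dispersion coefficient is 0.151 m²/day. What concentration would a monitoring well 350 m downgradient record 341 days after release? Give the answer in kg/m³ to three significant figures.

For an instantaneous plane source, C(x,t) = M/(n_e·A·√(4πDt)) · exp(−(x−vt)²/(4Dt)), with n_e·A the pore (flow) area.
Plume center vt = 1.00 × 341 = 341 m, so the well at 350 m is 9 m downgradient of the peak.
√(4πDt) = 25.44 m, giving peak height M/(n_e·A·√(4πDt)) = 303/(0.22 × 32.6 × 25.44) = 1.661 kg/m³.
(x−vt)²/(4Dt) = (9)²/(4 × 0.151 × 341) = 0.3933; exp(−0.3933) = 0.6748.
C = 1.661 × 0.6748 = 1.12 kg/m³.

1.12 kg/m³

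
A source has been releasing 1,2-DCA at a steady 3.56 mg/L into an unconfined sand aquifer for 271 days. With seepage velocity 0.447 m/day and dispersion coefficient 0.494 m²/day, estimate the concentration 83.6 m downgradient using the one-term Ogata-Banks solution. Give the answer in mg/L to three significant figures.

3.52 mg/L

For a continuous step input, C/C₀ ≈ ½·erfc((x−vt)/(2√(Dt))).
vt = 0.447 × 271 = 121.137 m and 2√(Dt) = 2√(0.494 × 271) = 23.14 m.
Argument (x−vt)/(2√(Dt)) = (83.6 − 121.137)/23.14 = -1.622; ½·erfc(-1.622) = 0.9891.
C = 3.56 × 0.9891 = 3.52 mg/L.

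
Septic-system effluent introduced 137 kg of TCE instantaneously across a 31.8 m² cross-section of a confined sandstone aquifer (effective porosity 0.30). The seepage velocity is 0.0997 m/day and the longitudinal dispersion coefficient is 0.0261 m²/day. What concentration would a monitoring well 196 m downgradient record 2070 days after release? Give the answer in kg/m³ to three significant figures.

0.335 kg/m³

For an instantaneous plane source, C(x,t) = M/(n_e·A·√(4πDt)) · exp(−(x−vt)²/(4Dt)), with n_e·A the pore (flow) area.
Plume center vt = 0.0997 × 2070 = 206.379 m, so the well at 196 m is 10.379 m upgradient of the peak.
√(4πDt) = 26.06 m, giving peak height M/(n_e·A·√(4πDt)) = 137/(0.30 × 31.8 × 26.06) = 0.5511 kg/m³.
(x−vt)²/(4Dt) = (-10.379)²/(4 × 0.0261 × 2070) = 0.4985; exp(−0.4985) = 0.6074.
C = 0.5511 × 0.6074 = 0.335 kg/m³.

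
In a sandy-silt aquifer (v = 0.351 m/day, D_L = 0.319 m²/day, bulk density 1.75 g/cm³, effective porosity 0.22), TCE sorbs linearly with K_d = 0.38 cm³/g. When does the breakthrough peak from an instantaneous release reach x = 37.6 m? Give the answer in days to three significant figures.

421 days

Retardation factor R = 1 + ρ_b·K_d/n = 1 + 1.75 × 0.38/0.22 = 4.023.
Sorption retards both mechanisms: v_R = v/R = 0.08725 m/day, D_R = D/R = 0.07929 m²/day.
Peak time from v_R²t² + 2D_R t − x² = 0: t = (√(D_R² + v_R²x²) − D_R)/v_R².
√(D_R² + v_R²x²) = √(0.07929² + 0.08725² × 37.6²) = 3.282; v_R² = 0.007613.
t = (3.282 − 0.07929)/0.007613 = 421 days.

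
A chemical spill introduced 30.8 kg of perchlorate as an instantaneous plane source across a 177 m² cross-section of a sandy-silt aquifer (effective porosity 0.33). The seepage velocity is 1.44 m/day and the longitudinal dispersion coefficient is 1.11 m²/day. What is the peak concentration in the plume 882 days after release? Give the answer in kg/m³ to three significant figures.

The peak of an instantaneous 1D plume sits at x = vt; there the Gaussian factor is 1 and C_max = M/(n_e·A·√(4πDt)), where n_e·A is the pore area the mass is dissolved in.
√(4πDt) = √(4π × 1.11 × 882) = 110.9 m, so C_max = 30.8/(0.33 × 177 × 110.9) = 0.00475 kg/m³.

0.00475 kg/m³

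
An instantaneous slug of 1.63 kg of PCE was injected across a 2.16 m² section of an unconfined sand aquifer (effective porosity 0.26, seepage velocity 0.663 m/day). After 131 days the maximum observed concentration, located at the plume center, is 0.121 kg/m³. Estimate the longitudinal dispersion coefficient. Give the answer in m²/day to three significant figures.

At the plume center C_max = M/(n_e·A·√(4πDt)), so D = M²/(4πt·(n_e·A·C_max)²).
n_e·A·C_max = 0.26 × 2.16 × 0.121 = 0.06795 kg/m.
D = 1.63²/(4π × 131 × 0.06795²) = 0.350 m²/day.

0.350 m²/day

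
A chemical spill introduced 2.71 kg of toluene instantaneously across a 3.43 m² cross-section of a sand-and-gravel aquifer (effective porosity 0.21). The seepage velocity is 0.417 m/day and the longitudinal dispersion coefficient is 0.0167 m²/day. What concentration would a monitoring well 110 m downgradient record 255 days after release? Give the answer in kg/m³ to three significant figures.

0.234 kg/m³

For an instantaneous plane source, C(x,t) = M/(n_e·A·√(4πDt)) · exp(−(x−vt)²/(4Dt)), with n_e·A the pore (flow) area.
Plume center vt = 0.417 × 255 = 106.335 m, so the well at 110 m is 3.665 m downgradient of the peak.
√(4πDt) = 7.315 m, giving peak height M/(n_e·A·√(4πDt)) = 2.71/(0.21 × 3.43 × 7.315) = 0.5143 kg/m³.
(x−vt)²/(4Dt) = (3.665)²/(4 × 0.0167 × 255) = 0.7886; exp(−0.7886) = 0.4545.
C = 0.5143 × 0.4545 = 0.234 kg/m³.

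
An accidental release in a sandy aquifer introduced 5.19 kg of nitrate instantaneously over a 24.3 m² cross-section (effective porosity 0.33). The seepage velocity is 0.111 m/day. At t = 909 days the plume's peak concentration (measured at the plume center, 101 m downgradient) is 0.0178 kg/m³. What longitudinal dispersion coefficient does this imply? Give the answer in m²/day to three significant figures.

0.116 m²/day

At the plume center C_max = M/(n_e·A·√(4πDt)), so D = M²/(4πt·(n_e·A·C_max)²).
n_e·A·C_max = 0.33 × 24.3 × 0.0178 = 0.1427 kg/m.
D = 5.19²/(4π × 909 × 0.1427²) = 0.116 m²/day.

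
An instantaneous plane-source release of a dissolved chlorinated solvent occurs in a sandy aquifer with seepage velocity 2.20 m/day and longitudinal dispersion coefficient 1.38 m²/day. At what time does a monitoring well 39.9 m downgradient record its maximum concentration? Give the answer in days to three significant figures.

For the 1D instantaneous-source solution, setting ∂C/∂t = 0 at fixed x gives v²t² + 2Dt − x² = 0, so t = (√(D² + v²x²) − D)/v².
√(D² + v²x²) = √(1.38² + 2.20² × 39.9²) = 87.79; v² = 4.84.
t = (87.79 − 1.38)/4.84 = 17.9 days (vs. the pure-advection estimate x/v = 18.1 d).

17.9 days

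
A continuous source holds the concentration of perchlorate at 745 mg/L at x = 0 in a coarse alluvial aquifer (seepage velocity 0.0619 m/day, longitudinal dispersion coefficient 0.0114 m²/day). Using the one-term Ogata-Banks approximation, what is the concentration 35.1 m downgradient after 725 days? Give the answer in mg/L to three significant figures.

For a continuous step input, C/C₀ ≈ ½·erfc((x−vt)/(2√(Dt))).
vt = 0.0619 × 725 = 44.8775 m and 2√(Dt) = 2√(0.0114 × 725) = 5.750 m.
Argument (x−vt)/(2√(Dt)) = (35.1 − 44.8775)/5.750 = -1.700; ½·erfc(-1.700) = 0.9919.
C = 745 × 0.9919 = 739 mg/L.

739 mg/L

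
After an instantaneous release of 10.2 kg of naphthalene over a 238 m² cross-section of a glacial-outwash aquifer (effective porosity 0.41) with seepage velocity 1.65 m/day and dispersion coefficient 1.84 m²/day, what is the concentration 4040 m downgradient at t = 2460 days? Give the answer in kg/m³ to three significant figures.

For an instantaneous plane source, C(x,t) = M/(n_e·A·√(4πDt)) · exp(−(x−vt)²/(4Dt)), with n_e·A the pore (flow) area.
Plume center vt = 1.65 × 2460 = 4059 m, so the well at 4040 m is 19 m upgradient of the peak.
√(4πDt) = 238.5 m, giving peak height M/(n_e·A·√(4πDt)) = 10.2/(0.41 × 238 × 238.5) = 0.0004383 kg/m³.
(x−vt)²/(4Dt) = (-19)²/(4 × 1.84 × 2460) = 0.01994; exp(−0.01994) = 0.9803.
C = 0.0004383 × 0.9803 = 0.000430 kg/m³.

0.000430 kg/m³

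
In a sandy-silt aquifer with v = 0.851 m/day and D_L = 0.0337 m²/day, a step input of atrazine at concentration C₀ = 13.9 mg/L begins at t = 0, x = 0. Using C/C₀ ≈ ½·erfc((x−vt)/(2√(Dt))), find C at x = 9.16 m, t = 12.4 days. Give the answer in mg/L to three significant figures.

For a continuous step input, C/C₀ ≈ ½·erfc((x−vt)/(2√(Dt))).
vt = 0.851 × 12.4 = 10.5524 m and 2√(Dt) = 2√(0.0337 × 12.4) = 1.293 m.
Argument (x−vt)/(2√(Dt)) = (9.16 − 10.5524)/1.293 = -1.077; ½·erfc(-1.077) = 0.9361.
C = 13.9 × 0.9361 = 13.0 mg/L.

13.0 mg/L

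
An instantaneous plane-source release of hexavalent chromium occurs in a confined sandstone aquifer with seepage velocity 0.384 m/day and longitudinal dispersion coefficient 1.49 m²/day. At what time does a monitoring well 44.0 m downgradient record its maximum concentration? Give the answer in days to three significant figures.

105 days

For the 1D instantaneous-source solution, setting ∂C/∂t = 0 at fixed x gives v²t² + 2Dt − x² = 0, so t = (√(D² + v²x²) − D)/v².
√(D² + v²x²) = √(1.49² + 0.384² × 44.0²) = 16.96; v² = 0.147456.
t = (16.96 − 1.49)/0.147456 = 105 days (vs. the pure-advection estimate x/v = 115 d).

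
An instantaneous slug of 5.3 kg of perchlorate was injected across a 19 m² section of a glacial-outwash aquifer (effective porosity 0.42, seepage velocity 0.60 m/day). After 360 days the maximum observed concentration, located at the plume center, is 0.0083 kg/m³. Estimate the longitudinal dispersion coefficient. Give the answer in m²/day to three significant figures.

At the plume center C_max = M/(n_e·A·√(4πDt)), so D = M²/(4πt·(n_e·A·C_max)²).
n_e·A·C_max = 0.42 × 19 × 0.0083 = 0.06623 kg/m.
D = 5.3²/(4π × 360 × 0.06623²) = 1.42 m²/day.

1.42 m²/day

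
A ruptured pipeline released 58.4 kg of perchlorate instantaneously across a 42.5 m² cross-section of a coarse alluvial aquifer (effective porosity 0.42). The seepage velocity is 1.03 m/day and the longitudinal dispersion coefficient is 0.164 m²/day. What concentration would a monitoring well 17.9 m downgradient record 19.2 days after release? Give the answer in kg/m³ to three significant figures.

For an instantaneous plane source, C(x,t) = M/(n_e·A·√(4πDt)) · exp(−(x−vt)²/(4Dt)), with n_e·A the pore (flow) area.
Plume center vt = 1.03 × 19.2 = 19.776 m, so the well at 17.9 m is 1.876 m upgradient of the peak.
√(4πDt) = 6.290 m, giving peak height M/(n_e·A·√(4πDt)) = 58.4/(0.42 × 42.5 × 6.290) = 0.5201 kg/m³.
(x−vt)²/(4Dt) = (-1.876)²/(4 × 0.164 × 19.2) = 0.2794; exp(−0.2794) = 0.7562.
C = 0.5201 × 0.7562 = 0.393 kg/m³.

0.393 kg/m³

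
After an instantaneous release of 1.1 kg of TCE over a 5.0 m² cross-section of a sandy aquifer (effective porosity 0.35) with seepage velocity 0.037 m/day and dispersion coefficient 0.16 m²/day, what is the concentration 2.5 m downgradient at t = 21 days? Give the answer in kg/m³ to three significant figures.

0.0776 kg/m³

For an instantaneous plane source, C(x,t) = M/(n_e·A·√(4πDt)) · exp(−(x−vt)²/(4Dt)), with n_e·A the pore (flow) area.
Plume center vt = 0.037 × 21 = 0.777 m, so the well at 2.5 m is 1.723 m downgradient of the peak.
√(4πDt) = 6.498 m, giving peak height M/(n_e·A·√(4πDt)) = 1.1/(0.35 × 5.0 × 6.498) = 0.09673 kg/m³.
(x−vt)²/(4Dt) = (1.723)²/(4 × 0.16 × 21) = 0.2209; exp(−0.2209) = 0.8018.
C = 0.09673 × 0.8018 = 0.0776 kg/m³.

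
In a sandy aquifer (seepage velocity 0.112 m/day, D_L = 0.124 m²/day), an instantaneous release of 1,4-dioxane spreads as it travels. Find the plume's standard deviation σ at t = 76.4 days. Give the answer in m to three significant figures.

4.35 m

Dispersive spreading gives a Gaussian with σ² = 2Dt; advection only shifts the center.
σ = √(2 × 0.124 × 76.4) = 4.35 m.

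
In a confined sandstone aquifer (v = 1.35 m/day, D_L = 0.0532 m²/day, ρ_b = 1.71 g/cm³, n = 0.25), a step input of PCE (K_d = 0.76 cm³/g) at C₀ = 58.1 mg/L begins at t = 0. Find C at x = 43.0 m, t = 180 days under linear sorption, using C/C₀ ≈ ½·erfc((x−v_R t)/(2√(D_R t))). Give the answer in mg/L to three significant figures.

0.895 mg/L

Retardation factor R = 1 + ρ_b·K_d/n = 1 + 1.71 × 0.76/0.25 = 6.198.
Sorption retards both mechanisms: v_R = v/R = 0.2178 m/day, D_R = D/R = 0.008583 m²/day.
v_R·t = 0.2178 × 180 = 39.204 m; 2√(D_R t) = 2.486 m; argument = (43.0 − 39.204)/2.486 = 1.527.
C = C₀ × ½·erfc(1.527) = 58.1 × 0.01541 = 0.895 mg/L.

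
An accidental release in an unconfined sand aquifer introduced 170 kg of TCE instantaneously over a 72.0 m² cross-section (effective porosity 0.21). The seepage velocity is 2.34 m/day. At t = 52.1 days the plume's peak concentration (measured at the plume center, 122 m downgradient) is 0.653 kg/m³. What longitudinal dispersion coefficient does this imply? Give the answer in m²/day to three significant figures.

0.453 m²/day

At the plume center C_max = M/(n_e·A·√(4πDt)), so D = M²/(4πt·(n_e·A·C_max)²).
n_e·A·C_max = 0.21 × 72.0 × 0.653 = 9.873 kg/m.
D = 170²/(4π × 52.1 × 9.873²) = 0.453 m²/day.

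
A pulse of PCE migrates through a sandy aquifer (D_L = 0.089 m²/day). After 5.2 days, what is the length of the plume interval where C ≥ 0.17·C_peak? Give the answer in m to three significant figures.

3.62 m

The plume is Gaussian with σ = √(2Dt) = √(2 × 0.089 × 5.2) = 0.9621 m.
C/C_peak = exp(−Δx²/(2σ²)) = 0.17 ⇒ Δx = σ·√(−2 ln 0.17) = 0.9621 × 1.883 = 1.812 m.
Width = 2Δx = 3.62 m.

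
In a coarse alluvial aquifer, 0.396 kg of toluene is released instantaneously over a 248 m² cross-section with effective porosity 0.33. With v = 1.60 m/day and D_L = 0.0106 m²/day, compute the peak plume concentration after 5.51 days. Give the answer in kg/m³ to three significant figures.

0.00565 kg/m³

The peak of an instantaneous 1D plume sits at x = vt; there the Gaussian factor is 1 and C_max = M/(n_e·A·√(4πDt)), where n_e·A is the pore area the mass is dissolved in.
√(4πDt) = √(4π × 0.0106 × 5.51) = 0.8567 m, so C_max = 0.396/(0.33 × 248 × 0.8567) = 0.00565 kg/m³.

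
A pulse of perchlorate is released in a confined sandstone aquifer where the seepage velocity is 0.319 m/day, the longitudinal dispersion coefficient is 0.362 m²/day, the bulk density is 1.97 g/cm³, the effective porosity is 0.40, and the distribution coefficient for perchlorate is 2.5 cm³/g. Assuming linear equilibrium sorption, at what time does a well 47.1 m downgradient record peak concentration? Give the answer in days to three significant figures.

1920 days

Retardation factor R = 1 + ρ_b·K_d/n = 1 + 1.97 × 2.5/0.40 = 13.31.
Sorption retards both mechanisms: v_R = v/R = 0.02397 m/day, D_R = D/R = 0.02720 m²/day.
Peak time from v_R²t² + 2D_R t − x² = 0: t = (√(D_R² + v_R²x²) − D_R)/v_R².
√(D_R² + v_R²x²) = √(0.02720² + 0.02397² × 47.1²) = 1.129; v_R² = 0.0005746.
t = (1.129 − 0.02720)/0.0005746 = 1920 days.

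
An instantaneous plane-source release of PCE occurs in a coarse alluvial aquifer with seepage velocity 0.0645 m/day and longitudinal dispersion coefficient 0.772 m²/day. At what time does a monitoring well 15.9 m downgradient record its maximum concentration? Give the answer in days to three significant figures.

123 days

For the 1D instantaneous-source solution, setting ∂C/∂t = 0 at fixed x gives v²t² + 2Dt − x² = 0, so t = (√(D² + v²x²) − D)/v².
√(D² + v²x²) = √(0.772² + 0.0645² × 15.9²) = 1.284; v² = 0.00416025.
t = (1.284 − 0.772)/0.00416025 = 123 days (vs. the pure-advection estimate x/v = 247 d).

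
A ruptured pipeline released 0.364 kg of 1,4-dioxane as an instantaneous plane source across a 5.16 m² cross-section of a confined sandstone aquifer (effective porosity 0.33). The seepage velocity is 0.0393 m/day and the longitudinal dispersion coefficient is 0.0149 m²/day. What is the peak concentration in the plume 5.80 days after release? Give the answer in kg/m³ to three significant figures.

The peak of an instantaneous 1D plume sits at x = vt; there the Gaussian factor is 1 and C_max = M/(n_e·A·√(4πDt)), where n_e·A is the pore area the mass is dissolved in.
√(4πDt) = √(4π × 0.0149 × 5.80) = 1.042 m, so C_max = 0.364/(0.33 × 5.16 × 1.042) = 0.205 kg/m³.

0.205 kg/m³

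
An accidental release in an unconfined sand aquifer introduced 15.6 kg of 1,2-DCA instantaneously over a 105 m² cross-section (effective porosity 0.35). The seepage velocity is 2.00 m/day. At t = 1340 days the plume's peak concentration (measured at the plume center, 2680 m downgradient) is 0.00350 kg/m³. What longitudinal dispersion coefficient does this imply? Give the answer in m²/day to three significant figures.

At the plume center C_max = M/(n_e·A·√(4πDt)), so D = M²/(4πt·(n_e·A·C_max)²).
n_e·A·C_max = 0.35 × 105 × 0.00350 = 0.1286 kg/m.
D = 15.6²/(4π × 1340 × 0.1286²) = 0.874 m²/day.

0.874 m²/day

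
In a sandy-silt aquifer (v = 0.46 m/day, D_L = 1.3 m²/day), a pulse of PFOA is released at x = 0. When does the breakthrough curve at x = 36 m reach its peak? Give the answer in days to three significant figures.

72.4 days

For the 1D instantaneous-source solution, setting ∂C/∂t = 0 at fixed x gives v²t² + 2Dt − x² = 0, so t = (√(D² + v²x²) − D)/v².
√(D² + v²x²) = √(1.3² + 0.46² × 36²) = 16.61; v² = 0.2116.
t = (16.61 − 1.3)/0.2116 = 72.4 days (vs. the pure-advection estimate x/v = 78.3 d).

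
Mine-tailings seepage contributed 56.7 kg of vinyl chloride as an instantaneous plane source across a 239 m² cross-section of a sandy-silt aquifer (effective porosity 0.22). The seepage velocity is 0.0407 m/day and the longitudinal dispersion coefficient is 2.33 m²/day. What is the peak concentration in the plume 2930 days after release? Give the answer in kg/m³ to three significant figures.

The peak of an instantaneous 1D plume sits at x = vt; there the Gaussian factor is 1 and C_max = M/(n_e·A·√(4πDt)), where n_e·A is the pore area the mass is dissolved in.
√(4πDt) = √(4π × 2.33 × 2930) = 292.9 m, so C_max = 56.7/(0.22 × 239 × 292.9) = 0.00368 kg/m³.

0.00368 kg/m³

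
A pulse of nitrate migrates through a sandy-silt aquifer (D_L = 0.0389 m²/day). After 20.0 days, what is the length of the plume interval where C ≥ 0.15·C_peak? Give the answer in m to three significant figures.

4.86 m

The plume is Gaussian with σ = √(2Dt) = √(2 × 0.0389 × 20.0) = 1.247 m.
C/C_peak = exp(−Δx²/(2σ²)) = 0.15 ⇒ Δx = σ·√(−2 ln 0.15) = 1.247 × 1.948 = 2.429 m.
Width = 2Δx = 4.86 m.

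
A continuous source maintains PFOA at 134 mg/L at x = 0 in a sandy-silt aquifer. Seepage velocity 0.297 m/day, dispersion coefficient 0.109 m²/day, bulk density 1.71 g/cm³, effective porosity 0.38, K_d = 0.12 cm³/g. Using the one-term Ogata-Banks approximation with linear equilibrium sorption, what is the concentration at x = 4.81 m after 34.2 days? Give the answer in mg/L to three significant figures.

Retardation factor R = 1 + ρ_b·K_d/n = 1 + 1.71 × 0.12/0.38 = 1.540.
Sorption retards both mechanisms: v_R = v/R = 0.1929 m/day, D_R = D/R = 0.07078 m²/day.
v_R·t = 0.1929 × 34.2 = 6.59718 m; 2√(D_R t) = 3.112 m; argument = (4.81 − 6.59718)/3.112 = -0.5743.
C = C₀ × ½·erfc(-0.5743) = 134 × 0.7917 = 106 mg/L.

106 mg/L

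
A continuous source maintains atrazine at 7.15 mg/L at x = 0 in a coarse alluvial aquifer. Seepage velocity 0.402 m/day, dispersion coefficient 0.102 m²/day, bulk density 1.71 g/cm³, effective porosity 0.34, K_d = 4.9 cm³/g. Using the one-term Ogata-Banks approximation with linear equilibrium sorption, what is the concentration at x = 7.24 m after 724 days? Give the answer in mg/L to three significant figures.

6.84 mg/L

Retardation factor R = 1 + ρ_b·K_d/n = 1 + 1.71 × 4.9/0.34 = 25.64.
Sorption retards both mechanisms: v_R = v/R = 0.01568 m/day, D_R = D/R = 0.003978 m²/day.
v_R·t = 0.01568 × 724 = 11.35232 m; 2√(D_R t) = 3.394 m; argument = (7.24 − 11.35232)/3.394 = -1.212.
C = C₀ × ½·erfc(-1.212) = 7.15 × 0.9567 = 6.84 mg/L.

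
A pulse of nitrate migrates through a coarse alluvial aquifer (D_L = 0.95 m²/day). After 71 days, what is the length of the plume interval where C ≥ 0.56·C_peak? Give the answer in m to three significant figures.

25.0 m

The plume is Gaussian with σ = √(2Dt) = √(2 × 0.95 × 71) = 11.61 m.
C/C_peak = exp(−Δx²/(2σ²)) = 0.56 ⇒ Δx = σ·√(−2 ln 0.56) = 11.61 × 1.077 = 12.50 m.
Width = 2Δx = 25.0 m.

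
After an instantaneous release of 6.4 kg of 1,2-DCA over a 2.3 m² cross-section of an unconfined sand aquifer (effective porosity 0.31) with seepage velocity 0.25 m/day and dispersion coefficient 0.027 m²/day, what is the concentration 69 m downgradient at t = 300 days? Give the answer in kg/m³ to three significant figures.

0.293 kg/m³

For an instantaneous plane source, C(x,t) = M/(n_e·A·√(4πDt)) · exp(−(x−vt)²/(4Dt)), with n_e·A the pore (flow) area.
Plume center vt = 0.25 × 300 = 75 m, so the well at 69 m is 6 m upgradient of the peak.
√(4πDt) = 10.09 m, giving peak height M/(n_e·A·√(4πDt)) = 6.4/(0.31 × 2.3 × 10.09) = 0.8896 kg/m³.
(x−vt)²/(4Dt) = (-6)²/(4 × 0.027 × 300) = 1.111; exp(−1.111) = 0.3292.
C = 0.8896 × 0.3292 = 0.293 kg/m³.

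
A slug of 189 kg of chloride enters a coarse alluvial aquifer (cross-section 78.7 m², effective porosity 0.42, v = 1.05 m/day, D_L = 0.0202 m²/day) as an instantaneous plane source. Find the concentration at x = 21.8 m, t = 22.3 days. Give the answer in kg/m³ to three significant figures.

For an instantaneous plane source, C(x,t) = M/(n_e·A·√(4πDt)) · exp(−(x−vt)²/(4Dt)), with n_e·A the pore (flow) area.
Plume center vt = 1.05 × 22.3 = 23.415 m, so the well at 21.8 m is 1.615 m upgradient of the peak.
√(4πDt) = 2.379 m, giving peak height M/(n_e·A·√(4πDt)) = 189/(0.42 × 78.7 × 2.379) = 2.403 kg/m³.
(x−vt)²/(4Dt) = (-1.615)²/(4 × 0.0202 × 22.3) = 1.448; exp(−1.448) = 0.2350.
C = 2.403 × 0.2350 = 0.565 kg/m³.

0.565 kg/m³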